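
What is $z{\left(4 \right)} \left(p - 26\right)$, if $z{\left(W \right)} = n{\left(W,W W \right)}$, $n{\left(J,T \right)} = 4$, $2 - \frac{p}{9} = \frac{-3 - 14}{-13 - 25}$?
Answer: $- \frac{914}{19} \approx -48.105$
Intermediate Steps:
$p = \frac{531}{38}$ ($p = 18 - 9 \frac{-3 - 14}{-13 - 25} = 18 - 9 \left(- \frac{17}{-38}\right) = 18 - 9 \left(\left(-17\right) \left(- \frac{1}{38}\right)\right) = 18 - \frac{153}{38} = \frac{531}{38} \approx 13.974$)
$z{\left(W \right)} = 4$
$z{\left(4 \right)} \left(p - 26\right) = 4 \left(\frac{531}{38} - 26\right) = 4 \left(- \frac{457}{38}\right) = - \frac{914}{19}$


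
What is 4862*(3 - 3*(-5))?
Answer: 87516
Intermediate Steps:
4862*(3 - 3*(-5)) = 4862*(3 + 15) = 4862*18 = 87516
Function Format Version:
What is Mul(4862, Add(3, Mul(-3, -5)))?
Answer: 87516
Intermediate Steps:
Mul(4862, Add(3, Mul(-3, -5))) = Mul(4862, Add(3, 15)) = Mul(4862, 18) = 87516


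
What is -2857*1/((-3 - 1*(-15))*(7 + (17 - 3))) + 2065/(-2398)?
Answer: -3685733/302148 ≈ -12.198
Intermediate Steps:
-2857*1/((-3 - 1*(-15))*(7 + (17 - 3))) + 2065/(-2398) = -2857*1/((-3 + 15)*(7 + 14)) + 2065*(-1/2398) = -2857/(12*21) - 2065/2398 = -2857/252 - 2065/2398 = -3685733/302148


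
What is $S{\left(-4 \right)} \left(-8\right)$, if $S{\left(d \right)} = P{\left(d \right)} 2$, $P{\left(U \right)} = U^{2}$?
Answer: $-256$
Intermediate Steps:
$S{\left(d \right)} = 2 d^{2}$ ($S{\left(d \right)} = d^{2} \cdot 2 = 2 d^{2}$)
$S{\left(-4 \right)} \left(-8\right) = 2 \left(-4\right)^{2} \left(-8\right) = 2 \cdot 16 \left(-8\right) = 32 \left(-8\right) = -256$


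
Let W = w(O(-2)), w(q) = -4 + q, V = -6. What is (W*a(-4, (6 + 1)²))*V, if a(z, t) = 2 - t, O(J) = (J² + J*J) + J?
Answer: 564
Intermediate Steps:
O(J) = J + 2*J² (O(J) = (J² + J²) + J = 2*J² + J = J + 2*J²)
W = 2 (W = -4 - 2*(1 + 2*(-2)) = -4 - 2*(1 - 4) = -4 - 2*(-3) = -4 + 6 = 2)
(W*a(-4, (6 + 1)²))*V = (2*(2 - (6 + 1)²))*(-6) = (2*(2 - 1*7²))*(-6) = (2*(2 - 1*49))*(-6) = (2*(2 - 49))*(-6) = (2*(-47))*(-6) = -94*(-6) = 564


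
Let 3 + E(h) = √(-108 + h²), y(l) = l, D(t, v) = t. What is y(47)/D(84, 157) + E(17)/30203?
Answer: 1419289/2537052 + √181/30203 ≈ 0.55987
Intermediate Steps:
E(h) = -3 + √(-108 + h²)
y(47)/D(84, 157) + E(17)/30203 = 47/84 + (-3 + √(-108 + 17²))/30203 = 47*(1/84) + (-3 + √(-108 + 289))*(1/30203) = 47/84 + (-3 + √181)*(1/30203) = 47/84 + (-3/30203 + √181/30203) = 1419289/2537052 + √181/30203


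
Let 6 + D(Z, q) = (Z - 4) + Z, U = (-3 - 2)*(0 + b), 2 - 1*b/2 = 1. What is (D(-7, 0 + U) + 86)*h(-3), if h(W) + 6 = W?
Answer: -558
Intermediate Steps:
b = 2 (b = 4 - 2*1 = 4 - 2 = 2)
h(W) = -6 + W
U = -10 (U = (-3 - 2)*(0 + 2) = -5*2 = -10)
D(Z, q) = -10 + 2*Z (D(Z, q) = -6 + ((Z - 4) + Z) = -6 + ((-4 + Z) + Z) = -6 + (-4 + 2*Z) = -10 + 2*Z)
(D(-7, 0 + U) + 86)*h(-3) = ((-10 + 2*(-7)) + 86)*(-6 - 3) = ((-10 - 14) + 86)*(-9) = (-24 + 86)*(-9) = 62*(-9) = -558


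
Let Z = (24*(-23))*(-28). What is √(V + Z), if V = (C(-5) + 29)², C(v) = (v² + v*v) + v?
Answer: 2*√5233 ≈ 144.68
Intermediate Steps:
C(v) = v + 2*v² (C(v) = (v² + v²) + v = 2*v² + v = v + 2*v²)
Z = 15456 (Z = -552*(-28) = 15456)
V = 5476 (V = (-5*(1 + 2*(-5)) + 29)² = (-5*(1 - 10) + 29)² = (-5*(-9) + 29)² = (45 + 29)² = 74² = 5476)
√(V + Z) = √(5476 + 15456) = √20932 = 2*√5233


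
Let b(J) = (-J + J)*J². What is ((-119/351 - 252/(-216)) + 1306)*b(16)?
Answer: 0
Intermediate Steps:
b(J) = 0 (b(J) = 0*J² = 0)
((-119/351 - 252/(-216)) + 1306)*b(16) = ((-119/351 - 252/(-216)) + 1306)*0 = ((-119*1/351 - 252*(-1/216)) + 1306)*0 = ((-119/351 + 7/6) + 1306)*0 = (581/702 + 1306)*0 = (917393/702)*0 = 0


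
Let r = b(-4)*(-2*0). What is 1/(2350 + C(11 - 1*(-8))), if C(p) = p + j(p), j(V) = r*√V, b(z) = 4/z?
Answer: 1/2369 ≈ 0.00042212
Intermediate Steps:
r = 0 (r = (4/(-4))*(-2*0) = (4*(-¼))*0 = -1*0 = 0)
j(V) = 0 (j(V) = 0*√V = 0)
C(p) = p (C(p) = p + 0 = p)
1/(2350 + C(11 - 1*(-8))) = 1/(2350 + (11 - 1*(-8))) = 1/(2350 + (11 + 8)) = 1/(2350 + 19) = 1/2369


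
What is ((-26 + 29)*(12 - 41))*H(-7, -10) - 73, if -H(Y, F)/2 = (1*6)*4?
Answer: 4103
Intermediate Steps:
H(Y, F) = -48 (H(Y, F) = -2*1*6*4 = -12*4 = -2*24 = -48)
((-26 + 29)*(12 - 41))*H(-7, -10) - 73 = ((-26 + 29)*(12 - 41))*(-48) - 73 = (3*(-29))*(-48) - 73 = -87*(-48) - 73 = 4176 - 73 = 4103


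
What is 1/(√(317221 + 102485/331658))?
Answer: √288375219131894/9564453173 ≈ 0.0017755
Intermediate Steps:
1/(√(317221 + 102485/331658)) = 1/(√(105208984903/331658)) = 1/(11*√288375219131894/331658) = √288375219131894/9564453173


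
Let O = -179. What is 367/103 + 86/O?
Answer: 56835/18437 ≈ 3.0827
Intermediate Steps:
367/103 + 86/O = 367/103 + 86/(-179) = 367*(1/103) + 86*(-1/179) = 367/103 - 86/179 = 56835/18437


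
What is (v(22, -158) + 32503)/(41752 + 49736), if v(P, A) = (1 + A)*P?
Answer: 9683/30496 ≈ 0.31752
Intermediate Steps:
v(P, A) = P*(1 + A)
(v(22, -158) + 32503)/(41752 + 49736) = (22*(1 - 158) + 32503)/(41752 + 49736) = (22*(-157) + 32503)/91488 = (-3454 + 32503)*(1/91488) = 29049*(1/91488) = 9683/30496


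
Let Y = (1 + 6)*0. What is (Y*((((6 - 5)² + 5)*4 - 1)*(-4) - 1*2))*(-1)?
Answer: 0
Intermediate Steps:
Y = 0 (Y = 7*0 = 0)
(Y*((((6 - 5)² + 5)*4 - 1)*(-4) - 1*2))*(-1) = (0*((((6 - 5)² + 5)*4 - 1)*(-4) - 1*2))*(-1) = (0*(((1² + 5)*4 - 1)*(-4) - 2))*(-1) = (0*(((1 + 5)*4 - 1)*(-4) - 2))*(-1) = (0*((6*4 - 1)*(-4) - 2))*(-1) = (0*((24 - 1)*(-4) - 2))*(-1) = (0*(23*(-4) - 2))*(-1) = (0*(-92 - 2))*(-1) = (0*(-94))*(-1) = 0*(-1) = 0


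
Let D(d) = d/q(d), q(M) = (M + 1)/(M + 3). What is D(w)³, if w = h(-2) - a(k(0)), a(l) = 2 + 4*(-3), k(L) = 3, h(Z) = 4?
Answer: 13481272/3375 ≈ 3994.4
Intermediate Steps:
a(l) = -10 (a(l) = 2 - 12 = -10)
q(M) = (1 + M)/(3 + M)
w = 14 (w = 4 - 1*(-10) = 4 + 10 = 14)
D(d) = d*(3 + d)/(1 + d) (D(d) = d/(((1 + d)/(3 + d))) = d*((3 + d)/(1 + d)) = d*(3 + d)/(1 + d))
D(w)³ = (14*(3 + 14)/(1 + 14))³ = (14*17/15)³ = (14*(1/15)*17)³ = (238/15)³ = 13481272/3375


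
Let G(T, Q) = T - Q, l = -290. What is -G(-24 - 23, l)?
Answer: -243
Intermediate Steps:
-G(-24 - 23, l) = -((-24 - 23) - 1*(-290)) = -(-47 + 290) = -1*243 = -243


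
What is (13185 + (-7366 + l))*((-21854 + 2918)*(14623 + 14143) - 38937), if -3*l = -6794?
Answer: -4403592880721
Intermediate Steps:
l = 6794/3 (l = -1/3*(-6794) = 6794/3 ≈ 2264.7)
(13185 + (-7366 + l))*((-21854 + 2918)*(14623 + 14143) - 38937) = (13185 + (-7366 + 6794/3))*((-21854 + 2918)*(14623 + 14143) - 38937) = (13185 - 15304/3)*(-18936*28766 - 38937) = 24251*(-544712976 - 38937)/3 = (24251/3)*(-544751913) = -4403592880721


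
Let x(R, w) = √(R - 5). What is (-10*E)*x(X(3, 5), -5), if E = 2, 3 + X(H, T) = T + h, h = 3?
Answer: 0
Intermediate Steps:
X(H, T) = T (X(H, T) = -3 + (T + 3) = -3 + (3 + T) = T)
x(R, w) = √(-5 + R)
(-10*E)*x(X(3, 5), -5) = (-10*2)*√(-5 + 5) = -20*√0 = -20*0 = 0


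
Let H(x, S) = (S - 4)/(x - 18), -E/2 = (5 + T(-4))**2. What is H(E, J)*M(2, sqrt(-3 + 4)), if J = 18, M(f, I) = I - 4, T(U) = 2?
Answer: 21/58 ≈ 0.36207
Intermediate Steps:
M(f, I) = -4 + I
E = -98 (E = -2*(5 + 2)**2 = -2*7**2 = -2*49 = -98)
H(x, S) = (-4 + S)/(-18 + x)
H(E, J)*M(2, sqrt(-3 + 4)) = ((-4 + 18)/(-18 - 98))*(-4 + sqrt(-3 + 4)) = (14/(-116))*(-4 + sqrt(1)) = (-1/116*14)*(-4 + 1) = -7/58*(-3) = 21/58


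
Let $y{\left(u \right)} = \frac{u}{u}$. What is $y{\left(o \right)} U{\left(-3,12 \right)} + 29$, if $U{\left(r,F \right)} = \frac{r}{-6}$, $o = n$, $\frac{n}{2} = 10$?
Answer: $\frac{59}{2} \approx 29.5$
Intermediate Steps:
$n = 20$ ($n = 2 \cdot 10 = 20$)
$o = 20$
$y{\left(u \right)} = 1$
$U{\left(r,F \right)} = - \frac{r}{6}$ ($U{\left(r,F \right)} = r \left(- \frac{1}{6}\right) = - \frac{r}{6}$)
$y{\left(o \right)} U{\left(-3,12 \right)} + 29 = 1 \left(\left(- \frac{1}{6}\right) \left(-3\right)\right) + 29 = 1 \cdot \frac{1}{2} + 29 = \frac{1}{2} + 29 = \frac{59}{2}$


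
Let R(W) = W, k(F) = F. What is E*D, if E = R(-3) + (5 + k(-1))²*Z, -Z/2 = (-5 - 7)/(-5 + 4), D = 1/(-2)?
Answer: 387/2 ≈ 193.50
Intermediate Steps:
D = -½ ≈ -0.50000
Z = -24 (Z = -2*(-5 - 7)/(-5 + 4) = -(-24)/(-1) = -(-24)*(-1) = -2*12 = -24)
E = -387 (E = -3 + (5 - 1)²*(-24) = -3 + 4²*(-24) = -3 + 16*(-24) = -3 - 384 = -387)
E*D = -387*(-½) = 387/2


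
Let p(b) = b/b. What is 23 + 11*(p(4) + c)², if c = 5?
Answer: 419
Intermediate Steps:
p(b) = 1
23 + 11*(p(4) + c)² = 23 + 11*(1 + 5)² = 23 + 11*6² = 23 + 11*36 = 23 + 396 = 419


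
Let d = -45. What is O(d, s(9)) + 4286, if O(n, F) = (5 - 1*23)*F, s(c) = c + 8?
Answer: 3980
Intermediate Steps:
s(c) = 8 + c
O(n, F) = -18*F (O(n, F) = (5 - 23)*F = -18*F)
O(d, s(9)) + 4286 = -18*(8 + 9) + 4286 = -18*17 + 4286 = -306 + 4286 = 3980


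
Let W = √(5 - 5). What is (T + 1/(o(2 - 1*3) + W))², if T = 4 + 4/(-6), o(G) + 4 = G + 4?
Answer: 49/9 ≈ 5.4444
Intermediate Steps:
o(G) = G (o(G) = -4 + (G + 4) = -4 + (4 + G) = G)
W = 0 (W = √0 = 0)
T = 10/3 (T = 4 + 4*(-⅙) = 4 - ⅔ = 10/3 ≈ 3.3333)
(T + 1/(o(2 - 1*3) + W))² = (10/3 + 1/((2 - 1*3) + 0))² = (10/3 + 1/((2 - 3) + 0))² = (10/3 + 1/(-1 + 0))² = (10/3 + 1/(-1))² = (10/3 - 1)² = (7/3)² = 49/9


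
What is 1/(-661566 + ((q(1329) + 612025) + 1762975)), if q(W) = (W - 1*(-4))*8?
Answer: 1/1724098 ≈ 5.8001e-7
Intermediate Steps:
q(W) = 32 + 8*W (q(W) = (W + 4)*8 = (4 + W)*8 = 32 + 8*W)
1/(-661566 + ((q(1329) + 612025) + 1762975)) = 1/(-661566 + (((32 + 8*1329) + 612025) + 1762975)) = 1/(-661566 + (((32 + 10632) + 612025) + 1762975)) = 1/(-661566 + ((10664 + 612025) + 1762975)) = 1/(-661566 + (622689 + 1762975)) = 1/(-661566 + 2385664) = 1/1724098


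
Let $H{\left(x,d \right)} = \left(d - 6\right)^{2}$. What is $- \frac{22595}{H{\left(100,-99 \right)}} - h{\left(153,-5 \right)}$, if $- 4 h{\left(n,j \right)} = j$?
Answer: $- \frac{29101}{8820} \approx -3.2994$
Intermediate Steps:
$h{\left(n,j \right)} = - \frac{j}{4}$
$H{\left(x,d \right)} = \left(-6 + d\right)^{2}$
$- \frac{22595}{H{\left(100,-99 \right)}} - h{\left(153,-5 \right)} = - \frac{22595}{\left(-6 - 99\right)^{2}} - \left(- \frac{1}{4}\right) \left(-5\right) = - \frac{22595}{\left(-105\right)^{2}} - \frac{5}{4} = - \frac{22595}{11025} - \frac{5}{4} = \left(-22595\right) \frac{1}{11025} - \frac{5}{4} = - \frac{4519}{2205} - \frac{5}{4} = - \frac{29101}{8820}$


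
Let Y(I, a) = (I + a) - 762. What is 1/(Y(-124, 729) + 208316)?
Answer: 1/208159 ≈ 4.8040e-6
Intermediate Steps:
Y(I, a) = -762 + I + a
1/(Y(-124, 729) + 208316) = 1/((-762 - 124 + 729) + 208316) = 1/(-157 + 208316) = 1/208159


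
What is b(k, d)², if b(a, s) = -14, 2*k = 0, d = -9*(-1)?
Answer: 196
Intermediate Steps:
d = 9
k = 0 (k = (½)*0 = 0)
b(k, d)² = (-14)² = 196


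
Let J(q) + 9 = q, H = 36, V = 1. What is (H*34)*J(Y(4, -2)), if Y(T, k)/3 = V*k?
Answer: -18360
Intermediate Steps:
Y(T, k) = 3*k (Y(T, k) = 3*(1*k) = 3*k)
J(q) = -9 + q
(H*34)*J(Y(4, -2)) = (36*34)*(-9 + 3*(-2)) = 1224*(-9 - 6) = 1224*(-15) = -18360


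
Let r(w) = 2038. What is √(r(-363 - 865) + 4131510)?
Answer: 2*√1033387 ≈ 2033.1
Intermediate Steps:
√(r(-363 - 865) + 4131510) = √(2038 + 4131510) = √4133548 = 2*√1033387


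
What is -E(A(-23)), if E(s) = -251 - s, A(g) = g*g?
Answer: 780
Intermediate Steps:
A(g) = g**2
-E(A(-23)) = -(-251 - 1*(-23)**2) = -(-251 - 1*529) = -(-251 - 529) = -1*(-780) = 780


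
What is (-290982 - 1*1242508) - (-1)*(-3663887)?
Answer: -5197377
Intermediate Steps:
(-290982 - 1*1242508) - (-1)*(-3663887) = (-290982 - 1242508) - 1*3663887 = -1533490 - 3663887 = -5197377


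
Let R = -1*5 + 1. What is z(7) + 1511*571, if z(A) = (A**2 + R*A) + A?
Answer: 862809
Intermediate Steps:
R = -4 (R = -5 + 1 = -4)
z(A) = A**2 - 3*A (z(A) = (A**2 - 4*A) + A = A**2 - 3*A)
z(7) + 1511*571 = 7*(-3 + 7) + 1511*571 = 7*4 + 862781 = 28 + 862781 = 862809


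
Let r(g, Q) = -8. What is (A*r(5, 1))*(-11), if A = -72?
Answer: -6336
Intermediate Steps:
(A*r(5, 1))*(-11) = -72*(-8)*(-11) = 576*(-11) = -6336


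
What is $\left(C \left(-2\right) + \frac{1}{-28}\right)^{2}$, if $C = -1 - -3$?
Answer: $\frac{12769}{784} \approx 16.287$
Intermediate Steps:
$C = 2$ ($C = -1 + 3 = 2$)
$\left(C \left(-2\right) + \frac{1}{-28}\right)^{2} = \left(2 \left(-2\right) + \frac{1}{-28}\right)^{2} = \left(-4 - \frac{1}{28}\right)^{2} = \left(- \frac{113}{28}\right)^{2} = \frac{12769}{784}$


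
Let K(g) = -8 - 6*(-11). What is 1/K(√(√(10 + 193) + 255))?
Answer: 1/58 ≈ 0.017241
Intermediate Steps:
K(g) = 58 (K(g) = -8 + 66 = 58)
1/K(√(√(10 + 193) + 255)) = 1/58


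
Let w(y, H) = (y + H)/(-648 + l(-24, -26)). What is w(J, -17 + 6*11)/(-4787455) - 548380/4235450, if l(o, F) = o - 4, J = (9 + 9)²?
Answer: -95159857987/734974250140 ≈ -0.12947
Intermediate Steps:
J = 324 (J = 18² = 324)
l(o, F) = -4 + o
w(y, H) = -H/676 - y/676 (w(y, H) = (y + H)/(-648 + (-4 - 24)) = (H + y)/(-648 - 28) = (H + y)/(-676) = (H + y)*(-1/676) = -H/676 - y/676)
w(J, -17 + 6*11)/(-4787455) - 548380/4235450 = (-(-17 + 6*11)/676 - 1/676*324)/(-4787455) - 548380/4235450 = (-(-17 + 66)/676 - 81/169)*(-1/4787455) - 548380*1/4235450 = (-1/676*49 - 81/169)*(-1/4787455) - 54838/423545 = (-49/676 - 81/169)*(-1/4787455) - 54838/423545 = -373/676*(-1/4787455) - 54838/423545 = 1/8676460 - 54838/423545 = -95159857987/734974250140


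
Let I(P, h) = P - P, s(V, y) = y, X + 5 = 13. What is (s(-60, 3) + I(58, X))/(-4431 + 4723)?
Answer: 3/292 ≈ 0.010274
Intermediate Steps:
X = 8 (X = -5 + 13 = 8)
I(P, h) = 0
(s(-60, 3) + I(58, X))/(-4431 + 4723) = (3 + 0)/(-4431 + 4723) = 3/292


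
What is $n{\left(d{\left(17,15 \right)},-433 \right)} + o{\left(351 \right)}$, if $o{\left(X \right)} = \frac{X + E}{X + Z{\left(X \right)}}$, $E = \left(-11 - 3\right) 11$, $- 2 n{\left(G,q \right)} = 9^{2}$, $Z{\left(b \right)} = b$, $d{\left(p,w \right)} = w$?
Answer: $- \frac{14117}{351} \approx -40.219$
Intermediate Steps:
$n{\left(G,q \right)} = - \frac{81}{2}$ ($n{\left(G,q \right)} = - \frac{9^{2}}{2} = \left(- \frac{1}{2}\right) 81 = - \frac{81}{2}$)
$E = -154$ ($E = \left(-14\right) 11 = -154$)
$o{\left(X \right)} = \frac{-154 + X}{2 X}$ ($o{\left(X \right)} = \frac{X - 154}{X + X} = \frac{-154 + X}{2 X}$)
$n{\left(d{\left(17,15 \right)},-433 \right)} + o{\left(351 \right)} = - \frac{81}{2} + \frac{-154 + 351}{2 \cdot 351} = - \frac{81}{2} + \frac{1}{2} \cdot \frac{1}{351} \cdot 197 = - \frac{81}{2} + \frac{197}{702} = - \frac{14117}{351}$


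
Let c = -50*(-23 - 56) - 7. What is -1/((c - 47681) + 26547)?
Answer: 1/17191 ≈ 5.8170e-5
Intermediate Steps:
c = 3943 (c = -50*(-79) - 7 = 3950 - 7 = 3943)
-1/((c - 47681) + 26547) = -1/((3943 - 47681) + 26547) = -1/(-43738 + 26547) = -1/(-17191) = -1*(-1/17191) = 1/17191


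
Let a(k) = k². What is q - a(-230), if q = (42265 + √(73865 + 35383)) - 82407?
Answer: -93042 + 8*√1707 ≈ -92712.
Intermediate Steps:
q = -40142 + 8*√1707 (q = (42265 + √109248) - 82407 = (42265 + 8*√1707) - 82407 = -40142 + 8*√1707 ≈ -39812.)
q - a(-230) = (-40142 + 8*√1707) - 1*(-230)² = (-40142 + 8*√1707) - 1*52900 = (-40142 + 8*√1707) - 52900 = -93042 + 8*√1707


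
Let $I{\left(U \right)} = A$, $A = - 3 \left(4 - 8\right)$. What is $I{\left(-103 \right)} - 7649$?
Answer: $-7637$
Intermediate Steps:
$A = 12$ ($A = - 3 \left(4 - 8\right) = \left(-3\right) \left(-4\right) = 12$)
$I{\left(U \right)} = 12$
$I{\left(-103 \right)} - 7649 = 12 - 7649 = -7637$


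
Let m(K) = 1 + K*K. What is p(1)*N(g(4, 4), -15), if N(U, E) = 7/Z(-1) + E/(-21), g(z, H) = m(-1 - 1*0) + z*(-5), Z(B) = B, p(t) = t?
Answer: -44/7 ≈ -6.2857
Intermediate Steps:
m(K) = 1 + K²
g(z, H) = 2 - 5*z (g(z, H) = (1 + (-1 - 1*0)²) + z*(-5) = (1 + (-1 + 0)²) - 5*z = (1 + (-1)²) - 5*z = (1 + 1) - 5*z = 2 - 5*z)
N(U, E) = -7 - E/21 (N(U, E) = 7/(-1) + E/(-21) = 7*(-1) + E*(-1/21) = -7 - E/21)
p(1)*N(g(4, 4), -15) = 1*(-7 - 1/21*(-15)) = 1*(-7 + 5/7) = 1*(-44/7) = -44/7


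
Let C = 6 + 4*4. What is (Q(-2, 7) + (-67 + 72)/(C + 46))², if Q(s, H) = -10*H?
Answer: 22610025/4624 ≈ 4889.7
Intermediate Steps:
C = 22 (C = 6 + 16 = 22)
(Q(-2, 7) + (-67 + 72)/(C + 46))² = (-10*7 + (-67 + 72)/(22 + 46))² = (-70 + 5/68)² = (-4755/68)² = 22610025/4624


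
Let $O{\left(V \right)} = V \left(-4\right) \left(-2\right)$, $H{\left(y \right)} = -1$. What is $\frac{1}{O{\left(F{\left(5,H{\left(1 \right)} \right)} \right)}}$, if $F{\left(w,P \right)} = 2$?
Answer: $\frac{1}{16} \approx 0.0625$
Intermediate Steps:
$O{\left(V \right)} = 8 V$ ($O{\left(V \right)} = - 4 V \left(-2\right) = 8 V$)
$\frac{1}{O{\left(F{\left(5,H{\left(1 \right)} \right)} \right)}} = \frac{1}{8 \cdot 2} = \frac{1}{16}$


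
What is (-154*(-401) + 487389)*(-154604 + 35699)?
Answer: -65295848415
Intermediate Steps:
(-154*(-401) + 487389)*(-154604 + 35699) = (61754 + 487389)*(-118905) = 549143*(-118905) = -65295848415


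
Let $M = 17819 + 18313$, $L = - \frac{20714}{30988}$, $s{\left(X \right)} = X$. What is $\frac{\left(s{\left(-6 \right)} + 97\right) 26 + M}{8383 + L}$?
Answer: $\frac{596488012}{129875845} \approx 4.5928$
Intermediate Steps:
$L = - \frac{10357}{15494}$ ($L = \left(-20714\right) \frac{1}{30988} = - \frac{10357}{15494} \approx -0.66845$)
$M = 36132$
$\frac{\left(s{\left(-6 \right)} + 97\right) 26 + M}{8383 + L} = \frac{\left(-6 + 97\right) 26 + 36132}{8383 - \frac{10357}{15494}} = \frac{91 \cdot 26 + 36132}{\frac{129875845}{15494}} = \left(2366 + 36132\right) \frac{15494}{129875845} = 38498 \cdot \frac{15494}{129875845} = \frac{596488012}{129875845}$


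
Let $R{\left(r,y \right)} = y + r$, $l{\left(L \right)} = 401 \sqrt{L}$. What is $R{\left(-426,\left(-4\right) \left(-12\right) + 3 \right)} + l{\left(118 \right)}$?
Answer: $-375 + 401 \sqrt{118} \approx 3981.0$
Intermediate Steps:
$R{\left(r,y \right)} = r + y$
$R{\left(-426,\left(-4\right) \left(-12\right) + 3 \right)} + l{\left(118 \right)} = \left(-426 + \left(\left(-4\right) \left(-12\right) + 3\right)\right) + 401 \sqrt{118} = \left(-426 + \left(48 + 3\right)\right) + 401 \sqrt{118} = \left(-426 + 51\right) + 401 \sqrt{118} = -375 + 401 \sqrt{118}$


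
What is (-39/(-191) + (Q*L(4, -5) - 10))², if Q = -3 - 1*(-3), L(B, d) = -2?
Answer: 3500641/36481 ≈ 95.958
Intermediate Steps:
Q = 0 (Q = -3 + 3 = 0)
(-39/(-191) + (Q*L(4, -5) - 10))² = (-39/(-191) + (0*(-2) - 10))² = (-39*(-1/191) + (0 - 10))² = (39/191 - 10)² = (-1871/191)² = 3500641/36481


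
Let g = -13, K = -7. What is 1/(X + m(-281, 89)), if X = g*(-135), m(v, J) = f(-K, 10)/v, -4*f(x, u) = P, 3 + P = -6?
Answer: 1124/1972611 ≈ 0.00056980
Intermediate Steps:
P = -9 (P = -3 - 6 = -9)
f(x, u) = 9/4 (f(x, u) = -¼*(-9) = 9/4)
m(v, J) = 9/(4*v)
X = 1755 (X = -13*(-135) = 1755)
1/(X + m(-281, 89)) = 1/(1755 + (9/4)/(-281)) = 1/(1755 + (9/4)*(-1/281)) = 1/(1755 - 9/1124) = 1/(1972611/1124) = 1124/1972611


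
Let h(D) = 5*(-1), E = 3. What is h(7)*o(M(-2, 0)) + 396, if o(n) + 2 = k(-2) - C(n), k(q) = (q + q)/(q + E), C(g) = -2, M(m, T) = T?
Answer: 416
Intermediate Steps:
k(q) = 2*q/(3 + q) (k(q) = (q + q)/(q + 3) = (2*q)/(3 + q) = 2*q/(3 + q))
h(D) = -5
o(n) = -4 (o(n) = -2 + (2*(-2)/(3 - 2) - 1*(-2)) = -2 + (2*(-2)/1 + 2) = -2 + (2*(-2)*1 + 2) = -2 + (-4 + 2) = -2 - 2 = -4)
h(7)*o(M(-2, 0)) + 396 = -5*(-4) + 396 = 20 + 396 = 416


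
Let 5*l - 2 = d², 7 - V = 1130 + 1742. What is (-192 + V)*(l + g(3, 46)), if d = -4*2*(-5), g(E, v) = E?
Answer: -4943169/5 ≈ -9.8863e+5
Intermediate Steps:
V = -2865 (V = 7 - (1130 + 1742) = 7 - 1*2872 = 7 - 2872 = -2865)
d = 40 (d = -8*(-5) = 40)
l = 1602/5 (l = ⅖ + (⅕)*40² = ⅖ + (⅕)*1600 = ⅖ + 320 = 1602/5 ≈ 320.40)
(-192 + V)*(l + g(3, 46)) = (-192 - 2865)*(1602/5 + 3) = -3057*1617/5 = -4943169/5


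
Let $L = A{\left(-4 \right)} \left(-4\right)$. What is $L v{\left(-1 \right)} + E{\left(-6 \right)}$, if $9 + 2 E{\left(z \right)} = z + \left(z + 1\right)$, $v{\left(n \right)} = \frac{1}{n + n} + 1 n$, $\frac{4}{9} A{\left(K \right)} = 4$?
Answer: $44$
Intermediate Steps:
$A{\left(K \right)} = 9$ ($A{\left(K \right)} = \frac{9}{4} \cdot 4 = 9$)
$v{\left(n \right)} = n + \frac{1}{2 n}$ ($v{\left(n \right)} = \frac{1}{2 n} + n = n + \frac{1}{2 n}$)
$L = -36$ ($L = 9 \left(-4\right) = -36$)
$E{\left(z \right)} = -4 + z$ ($E{\left(z \right)} = - \frac{9}{2} + \frac{z + \left(z + 1\right)}{2} = - \frac{9}{2} + \frac{z + \left(1 + z\right)}{2} = - \frac{9}{2} + \frac{1 + 2 z}{2} = - \frac{9}{2} + \left(\frac{1}{2} + z\right) = -4 + z$)
$L v{\left(-1 \right)} + E{\left(-6 \right)} = - 36 \left(-1 + \frac{1}{2 \left(-1\right)}\right) - 10 = - 36 \left(-1 + \frac{1}{2} \left(-1\right)\right) - 10 = - 36 \left(-1 - \frac{1}{2}\right) - 10 = \left(-36\right) \left(- \frac{3}{2}\right) - 10 = 54 - 10 = 44$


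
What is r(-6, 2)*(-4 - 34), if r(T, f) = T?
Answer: 228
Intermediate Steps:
r(-6, 2)*(-4 - 34) = -6*(-4 - 34) = -6*(-38) = 228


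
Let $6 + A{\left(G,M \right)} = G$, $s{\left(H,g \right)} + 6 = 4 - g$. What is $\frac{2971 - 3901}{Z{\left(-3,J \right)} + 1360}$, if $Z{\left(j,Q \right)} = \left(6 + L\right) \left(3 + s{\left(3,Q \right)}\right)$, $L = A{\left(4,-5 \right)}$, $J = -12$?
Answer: $- \frac{465}{706} \approx -0.65864$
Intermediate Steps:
$s{\left(H,g \right)} = -2 - g$ ($s{\left(H,g \right)} = -6 - \left(-4 + g\right) = -2 - g$)
$A{\left(G,M \right)} = -6 + G$
$L = -2$ ($L = -6 + 4 = -2$)
$Z{\left(j,Q \right)} = 4 - 4 Q$ ($Z{\left(j,Q \right)} = \left(6 - 2\right) \left(3 - \left(2 + Q\right)\right) = 4 \left(1 - Q\right) = 4 - 4 Q$)
$\frac{2971 - 3901}{Z{\left(-3,J \right)} + 1360} = \frac{2971 - 3901}{\left(4 - -48\right) + 1360} = - \frac{930}{\left(4 + 48\right) + 1360} = - \frac{930}{52 + 1360} = - \frac{930}{1412} = \left(-930\right) \frac{1}{1412} = - \frac{465}{706}$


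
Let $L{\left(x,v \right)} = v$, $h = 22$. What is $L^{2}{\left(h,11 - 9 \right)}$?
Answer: $4$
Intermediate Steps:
$L^{2}{\left(h,11 - 9 \right)} = \left(11 - 9\right)^{2} = 2^{2} = 4$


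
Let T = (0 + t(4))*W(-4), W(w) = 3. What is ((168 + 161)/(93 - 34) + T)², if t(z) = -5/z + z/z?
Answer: 1297321/55696 ≈ 23.293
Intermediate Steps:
t(z) = 1 - 5/z (t(z) = -5/z + 1 = 1 - 5/z)
T = -¾ (T = (0 + (-5 + 4)/4)*3 = (0 + (¼)*(-1))*3 = (0 - ¼)*3 = -¼*3 = -¾ ≈ -0.75000)
((168 + 161)/(93 - 34) + T)² = ((168 + 161)/(93 - 34) - ¾)² = (329/59 - ¾)² = (1139/236)² = 1297321/55696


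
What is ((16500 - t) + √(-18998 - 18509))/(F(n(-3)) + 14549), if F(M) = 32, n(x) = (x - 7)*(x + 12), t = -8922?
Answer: 25422/14581 + I*√37507/14581 ≈ 1.7435 + 0.013282*I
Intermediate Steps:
n(x) = (-7 + x)*(12 + x)
((16500 - t) + √(-18998 - 18509))/(F(n(-3)) + 14549) = ((16500 - 1*(-8922)) + √(-18998 - 18509))/(32 + 14549) = ((16500 + 8922) + √(-37507))/14581 = (25422 + I*√37507)*(1/14581) = 25422/14581 + I*√37507/14581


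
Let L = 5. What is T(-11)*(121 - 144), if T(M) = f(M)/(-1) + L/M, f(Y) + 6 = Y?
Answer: -4186/11 ≈ -380.55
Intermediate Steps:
f(Y) = -6 + Y
T(M) = 6 - M + 5/M (T(M) = (-6 + M)/(-1) + 5/M = (-6 + M)*(-1) + 5/M = (6 - M) + 5/M = 6 - M + 5/M)
T(-11)*(121 - 144) = (6 - 1*(-11) + 5/(-11))*(121 - 144) = (6 + 11 + 5*(-1/11))*(-23) = (6 + 11 - 5/11)*(-23) = (182/11)*(-23) = -4186/11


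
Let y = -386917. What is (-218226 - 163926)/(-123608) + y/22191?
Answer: -4918212688/342873141 ≈ -14.344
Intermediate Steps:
(-218226 - 163926)/(-123608) + y/22191 = (-218226 - 163926)/(-123608) - 386917/22191 = -382152*(-1/123608) - 386917*1/22191 = 47769/15451 - 386917/22191 = -4918212688/342873141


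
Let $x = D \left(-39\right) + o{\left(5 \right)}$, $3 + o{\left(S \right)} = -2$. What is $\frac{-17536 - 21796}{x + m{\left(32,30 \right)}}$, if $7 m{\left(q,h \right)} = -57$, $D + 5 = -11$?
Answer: $- \frac{68831}{1069} \approx -64.388$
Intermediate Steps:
$D = -16$ ($D = -5 - 11 = -16$)
$o{\left(S \right)} = -5$ ($o{\left(S \right)} = -3 - 2 = -5$)
$x = 619$ ($x = \left(-16\right) \left(-39\right) - 5 = 624 - 5 = 619$)
$m{\left(q,h \right)} = - \frac{57}{7}$ ($m{\left(q,h \right)} = \frac{1}{7} \left(-57\right) = - \frac{57}{7}$)
$\frac{-17536 - 21796}{x + m{\left(32,30 \right)}} = \frac{-17536 - 21796}{619 - \frac{57}{7}} = - \frac{39332}{\frac{4276}{7}} = \left(-39332\right) \frac{7}{4276} = - \frac{68831}{1069}$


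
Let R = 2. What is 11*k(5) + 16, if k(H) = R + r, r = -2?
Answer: 16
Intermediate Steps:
k(H) = 0 (k(H) = 2 - 2 = 0)
11*k(5) + 16 = 11*0 + 16 = 0 + 16 = 16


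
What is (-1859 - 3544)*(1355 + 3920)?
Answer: -28500825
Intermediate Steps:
(-1859 - 3544)*(1355 + 3920) = -5403*5275 = -28500825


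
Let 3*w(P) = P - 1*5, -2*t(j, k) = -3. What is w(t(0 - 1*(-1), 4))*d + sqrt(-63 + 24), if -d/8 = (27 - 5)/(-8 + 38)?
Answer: 308/45 + I*sqrt(39) ≈ 6.8444 + 6.245*I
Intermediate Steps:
t(j, k) = 3/2 (t(j, k) = -1/2*(-3) = 3/2)
d = -88/15 (d = -8*(27 - 5)/(-8 + 38) = -176/30 = -8*11/15 = -88/15 ≈ -5.8667)
w(P) = -5/3 + P/3 (w(P) = (P - 1*5)/3 = (P - 5)/3 = (-5 + P)/3 = -5/3 + P/3)
w(t(0 - 1*(-1), 4))*d + sqrt(-63 + 24) = (-5/3 + (1/3)*(3/2))*(-88/15) + sqrt(-63 + 24) = (-5/3 + 1/2)*(-88/15) + sqrt(-39) = -7/6*(-88/15) + I*sqrt(39) = 308/45 + I*sqrt(39)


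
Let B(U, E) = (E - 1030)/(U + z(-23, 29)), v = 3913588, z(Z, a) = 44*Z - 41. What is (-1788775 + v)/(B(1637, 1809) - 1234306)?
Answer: -413630264/240277975 ≈ -1.7215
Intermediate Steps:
z(Z, a) = -41 + 44*Z
B(U, E) = (-1030 + E)/(-1053 + U) (B(U, E) = (E - 1030)/(U + (-41 + 44*(-23))) = (-1030 + E)/(U + (-41 - 1012)) = (-1030 + E)/(U - 1053) = (-1030 + E)/(-1053 + U))
(-1788775 + v)/(B(1637, 1809) - 1234306) = (-1788775 + 3913588)/((-1030 + 1809)/(-1053 + 1637) - 1234306) = 2124813/(779/584 - 1234306) = 2124813/(-720833925/584) = 2124813*(-584/720833925) = -413630264/240277975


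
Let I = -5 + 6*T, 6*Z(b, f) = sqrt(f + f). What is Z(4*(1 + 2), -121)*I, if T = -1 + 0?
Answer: -121*I*sqrt(2)/6 ≈ -28.52*I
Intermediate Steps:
T = -1
Z(b, f) = sqrt(2)*sqrt(f)/6 (Z(b, f) = sqrt(f + f)/6 = sqrt(2*f)/6 = (sqrt(2)*sqrt(f))/6 = sqrt(2)*sqrt(f)/6)
I = -11 (I = -5 + 6*(-1) = -5 - 6 = -11)
Z(4*(1 + 2), -121)*I = (sqrt(2)*sqrt(-121)/6)*(-11) = (sqrt(2)*(11*I)/6)*(-11) = (11*I*sqrt(2)/6)*(-11) = -121*I*sqrt(2)/6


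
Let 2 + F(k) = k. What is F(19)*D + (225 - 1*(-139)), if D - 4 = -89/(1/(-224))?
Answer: 339344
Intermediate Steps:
F(k) = -2 + k
D = 19940 (D = 4 - 89/(1/(-224)) = 4 - 89/(-1/224) = 4 - 89*(-224) = 4 + 19936 = 19940)
F(19)*D + (225 - 1*(-139)) = (-2 + 19)*19940 + (225 - 1*(-139)) = 17*19940 + (225 + 139) = 338980 + 364 = 339344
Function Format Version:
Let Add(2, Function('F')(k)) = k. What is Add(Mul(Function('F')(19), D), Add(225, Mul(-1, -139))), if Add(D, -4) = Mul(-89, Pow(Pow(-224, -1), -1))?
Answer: 339344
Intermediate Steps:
Function('F')(k) = Add(-2, k)
D = 19940 (D = Add(4, Mul(-89, Pow(Pow(-224, -1), -1))) = Add(4, Mul(-89, Pow(Rational(-1, 224), -1))) = Add(4, Mul(-89, -224)) = Add(4, 19936) = 19940)
Add(Mul(Function('F')(19), D), Add(225, Mul(-1, -139))) = Add(Mul(Add(-2, 19), 19940), Add(225, Mul(-1, -139))) = Add(Mul(17, 19940), Add(225, 139)) = Add(338980, 364) = 339344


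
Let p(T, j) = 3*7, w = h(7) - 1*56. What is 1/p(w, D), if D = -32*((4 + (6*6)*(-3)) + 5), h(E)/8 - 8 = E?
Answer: 1/21 ≈ 0.047619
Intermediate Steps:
h(E) = 64 + 8*E
w = 64 (w = (64 + 8*7) - 1*56 = (64 + 56) - 56 = 120 - 56 = 64)
D = 3168 (D = -32*((4 + 36*(-3)) + 5) = -32*((4 - 108) + 5) = -32*(-104 + 5) = -32*(-99) = 3168)
p(T, j) = 21
1/p(w, D) = 1/21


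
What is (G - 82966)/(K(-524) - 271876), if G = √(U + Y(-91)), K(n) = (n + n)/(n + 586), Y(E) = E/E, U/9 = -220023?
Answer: 98921/324180 - 31*I*√1980206/8428680 ≈ 0.30514 - 0.0051756*I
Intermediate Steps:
U = -1980207 (U = 9*(-220023) = -1980207)
Y(E) = 1
K(n) = 2*n/(586 + n) (K(n) = (2*n)/(586 + n) = 2*n/(586 + n))
G = I*√1980206 (G = √(-1980207 + 1) = √(-1980206) = I*√1980206 ≈ 1407.2*I)
(G - 82966)/(K(-524) - 271876) = (I*√1980206 - 82966)/(2*(-524)/(586 - 524) - 271876) = (-82966 + I*√1980206)/(2*(-524)/62 - 271876) = (-82966 + I*√1980206)/(2*(-524)*(1/62) - 271876) = (-82966 + I*√1980206)/(-524/31 - 271876) = (-82966 + I*√1980206)/(-8428680/31) = (-82966 + I*√1980206)*(-31/8428680) = 98921/324180 - 31*I*√1980206/8428680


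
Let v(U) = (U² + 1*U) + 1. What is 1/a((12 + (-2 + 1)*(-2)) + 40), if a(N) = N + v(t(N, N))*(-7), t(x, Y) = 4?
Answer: -1/93 ≈ -0.010753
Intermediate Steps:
v(U) = 1 + U + U² (v(U) = (U² + U) + 1 = (U + U²) + 1 = 1 + U + U²)
a(N) = -147 + N (a(N) = N + (1 + 4 + 4²)*(-7) = N + (1 + 4 + 16)*(-7) = N + 21*(-7) = N - 147 = -147 + N)
1/a((12 + (-2 + 1)*(-2)) + 40) = 1/(-147 + ((12 + (-2 + 1)*(-2)) + 40)) = 1/(-147 + ((12 - 1*(-2)) + 40)) = 1/(-147 + ((12 + 2) + 40)) = 1/(-147 + (14 + 40)) = 1/(-147 + 54) = 1/(-93) = -1/93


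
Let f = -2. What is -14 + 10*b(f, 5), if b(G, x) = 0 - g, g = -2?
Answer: 6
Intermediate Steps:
b(G, x) = 2 (b(G, x) = 0 - 1*(-2) = 0 + 2 = 2)
-14 + 10*b(f, 5) = -14 + 10*2 = -14 + 20 = 6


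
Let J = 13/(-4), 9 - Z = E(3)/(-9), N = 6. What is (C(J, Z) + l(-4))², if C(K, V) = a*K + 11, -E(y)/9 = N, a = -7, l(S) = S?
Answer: 14161/16 ≈ 885.06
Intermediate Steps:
E(y) = -54 (E(y) = -9*6 = -54)
Z = 3 (Z = 9 - (-54)/(-9) = 9 - (-54)*(-1)/9 = 9 - 1*6 = 9 - 6 = 3)
J = -13/4 (J = 13*(-¼) = -13/4 ≈ -3.2500)
C(K, V) = 11 - 7*K (C(K, V) = -7*K + 11 = 11 - 7*K)
(C(J, Z) + l(-4))² = ((11 - 7*(-13/4)) - 4)² = ((11 + 91/4) - 4)² = (135/4 - 4)² = (119/4)² = 14161/16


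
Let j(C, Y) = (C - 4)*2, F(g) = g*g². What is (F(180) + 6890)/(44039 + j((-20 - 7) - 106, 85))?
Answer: 1167778/8753 ≈ 133.41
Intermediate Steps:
F(g) = g³
j(C, Y) = -8 + 2*C (j(C, Y) = (-4 + C)*2 = -8 + 2*C)
(F(180) + 6890)/(44039 + j((-20 - 7) - 106, 85)) = (180³ + 6890)/(44039 + (-8 + 2*((-20 - 7) - 106))) = (5832000 + 6890)/(44039 + (-8 + 2*(-27 - 106))) = 5838890/(44039 + (-8 + 2*(-133))) = 5838890/(44039 + (-8 - 266)) = 5838890/(44039 - 274) = 5838890/43765 = 5838890*(1/43765) = 1167778/8753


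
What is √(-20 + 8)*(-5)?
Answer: -10*I*√3 ≈ -17.32*I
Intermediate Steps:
√(-20 + 8)*(-5) = √(-12)*(-5) = (2*I*√3)*(-5) = -10*I*√3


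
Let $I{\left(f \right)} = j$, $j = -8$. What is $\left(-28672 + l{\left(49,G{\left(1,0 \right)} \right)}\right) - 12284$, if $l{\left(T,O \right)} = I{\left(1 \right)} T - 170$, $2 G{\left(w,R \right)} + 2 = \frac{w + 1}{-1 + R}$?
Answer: $-41518$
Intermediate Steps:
$I{\left(f \right)} = -8$
$G{\left(w,R \right)} = -1 + \frac{1 + w}{2 \left(-1 + R\right)}$ ($G{\left(w,R \right)} = -1 + \frac{\left(w + 1\right) \frac{1}{-1 + R}}{2} = -1 + \frac{\left(1 + w\right) \frac{1}{-1 + R}}{2} = -1 + \frac{\frac{1}{-1 + R} \left(1 + w\right)}{2} = -1 + \frac{1 + w}{2 \left(-1 + R\right)}$)
$l{\left(T,O \right)} = -170 - 8 T$ ($l{\left(T,O \right)} = - 8 T - 170 = -170 - 8 T$)
$\left(-28672 + l{\left(49,G{\left(1,0 \right)} \right)}\right) - 12284 = \left(-28672 - 562\right) - 12284 = -29234 - 12284 = -41518$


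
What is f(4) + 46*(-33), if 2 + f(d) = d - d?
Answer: -1520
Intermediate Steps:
f(d) = -2 (f(d) = -2 + (d - d) = -2 + 0 = -2)
f(4) + 46*(-33) = -2 + 46*(-33) = -2 - 1518 = -1520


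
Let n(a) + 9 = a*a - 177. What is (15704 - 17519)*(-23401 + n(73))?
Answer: 33138270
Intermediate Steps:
n(a) = -186 + a² (n(a) = -9 + (a*a - 177) = -9 + (a² - 177) = -9 + (-177 + a²) = -186 + a²)
(15704 - 17519)*(-23401 + n(73)) = (15704 - 17519)*(-23401 + (-186 + 73²)) = -1815*(-23401 + (-186 + 5329)) = -1815*(-23401 + 5143) = -1815*(-18258) = 33138270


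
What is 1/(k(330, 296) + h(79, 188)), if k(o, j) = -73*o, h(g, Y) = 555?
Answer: -1/23535 ≈ -4.2490e-5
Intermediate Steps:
1/(k(330, 296) + h(79, 188)) = 1/(-73*330 + 555) = 1/(-24090 + 555) = 1/(-23535) = -1/23535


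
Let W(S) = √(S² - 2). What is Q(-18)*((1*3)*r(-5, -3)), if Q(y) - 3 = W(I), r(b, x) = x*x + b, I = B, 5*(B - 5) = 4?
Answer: 36 + 12*√791/5 ≈ 103.50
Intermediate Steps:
B = 29/5 (B = 5 + (⅕)*4 = 5 + ⅘ = 29/5 ≈ 5.8000)
I = 29/5 ≈ 5.8000
r(b, x) = b + x² (r(b, x) = x² + b = b + x²)
W(S) = √(-2 + S²)
Q(y) = 3 + √791/5 (Q(y) = 3 + √(-2 + (29/5)²) = 3 + √(-2 + 841/25) = 3 + √(791/25) = 3 + √791/5)
Q(-18)*((1*3)*r(-5, -3)) = (3 + √791/5)*((1*3)*(-5 + (-3)²)) = (3 + √791/5)*(3*(-5 + 9)) = (3 + √791/5)*(3*4) = (3 + √791/5)*12 = 36 + 12*√791/5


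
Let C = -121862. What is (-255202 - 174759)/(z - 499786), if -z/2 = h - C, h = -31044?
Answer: 61423/97346 ≈ 0.63098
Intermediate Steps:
z = -181636 (z = -2*(-31044 - 1*(-121862)) = -2*(-31044 + 121862) = -2*90818 = -181636)
(-255202 - 174759)/(z - 499786) = (-255202 - 174759)/(-181636 - 499786) = -429961/(-681422) = -429961*(-1/681422) = 61423/97346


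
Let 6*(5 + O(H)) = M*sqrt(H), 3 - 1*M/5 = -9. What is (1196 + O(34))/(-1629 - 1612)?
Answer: -1191/3241 - 10*sqrt(34)/3241 ≈ -0.38547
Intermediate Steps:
M = 60 (M = 15 - 5*(-9) = 15 + 45 = 60)
O(H) = -5 + 10*sqrt(H) (O(H) = -5 + (60*sqrt(H))/6 = -5 + 10*sqrt(H))
(1196 + O(34))/(-1629 - 1612) = (1196 + (-5 + 10*sqrt(34)))/(-1629 - 1612) = (1191 + 10*sqrt(34))/(-3241) = (1191 + 10*sqrt(34))*(-1/3241) = -1191/3241 - 10*sqrt(34)/3241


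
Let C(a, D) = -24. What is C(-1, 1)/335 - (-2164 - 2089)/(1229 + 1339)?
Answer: 1363123/860280 ≈ 1.5845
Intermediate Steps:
C(-1, 1)/335 - (-2164 - 2089)/(1229 + 1339) = -24/335 - (-2164 - 2089)/(1229 + 1339) = -24*1/335 - (-4253)/2568 = -24/335 - (-4253)/2568 = -24/335 - 1*(-4253/2568) = -24/335 + 4253/2568 = 1363123/860280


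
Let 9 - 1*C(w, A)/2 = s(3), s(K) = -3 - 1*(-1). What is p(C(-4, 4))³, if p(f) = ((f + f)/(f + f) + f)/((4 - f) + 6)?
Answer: -12167/1728 ≈ -7.0411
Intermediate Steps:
s(K) = -2 (s(K) = -3 + 1 = -2)
C(w, A) = 22 (C(w, A) = 18 - 2*(-2) = 18 + 4 = 22)
p(f) = (1 + f)/(10 - f) (p(f) = ((2*f)/((2*f)) + f)/(10 - f) = ((2*f)*(1/(2*f)) + f)/(10 - f) = (1 + f)/(10 - f))
p(C(-4, 4))³ = ((-1 - 1*22)/(-10 + 22))³ = ((-1 - 22)/12)³ = ((1/12)*(-23))³ = (-23/12)³ = -12167/1728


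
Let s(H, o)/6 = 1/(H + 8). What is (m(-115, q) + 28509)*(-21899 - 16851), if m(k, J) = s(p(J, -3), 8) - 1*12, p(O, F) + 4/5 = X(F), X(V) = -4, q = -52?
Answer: -4417325625/4 ≈ -1.1043e+9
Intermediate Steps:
p(O, F) = -24/5 (p(O, F) = -⅘ - 4 = -24/5)
s(H, o) = 6/(8 + H) (s(H, o) = 6/(H + 8) = 6/(8 + H))
m(k, J) = -81/8 (m(k, J) = 6/(8 - 24/5) - 1*12 = 6/(16/5) - 12 = 6*(5/16) - 12 = 15/8 - 12 = -81/8)
(m(-115, q) + 28509)*(-21899 - 16851) = (-81/8 + 28509)*(-21899 - 16851) = (227991/8)*(-38750) = -4417325625/4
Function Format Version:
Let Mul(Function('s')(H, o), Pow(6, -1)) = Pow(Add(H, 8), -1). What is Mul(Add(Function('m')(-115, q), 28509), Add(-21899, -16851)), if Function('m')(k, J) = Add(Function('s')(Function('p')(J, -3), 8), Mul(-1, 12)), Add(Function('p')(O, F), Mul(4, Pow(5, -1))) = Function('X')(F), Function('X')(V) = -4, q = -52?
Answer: Rational(-4417325625, 4) ≈ -1.1043e+9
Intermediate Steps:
Function('p')(O, F) = Rational(-24, 5) (Function('p')(O, F) = Add(Rational(-4, 5), -4) = Rational(-24, 5))
Function('s')(H, o) = Mul(6, Pow(Add(8, H), -1)) (Function('s')(H, o) = Mul(6, Pow(Add(H, 8), -1)) = Mul(6, Pow(Add(8, H), -1)))
Function('m')(k, J) = Rational(-81, 8) (Function('m')(k, J) = Add(Mul(6, Pow(Add(8, Rational(-24, 5)), -1)), Mul(-1, 12)) = Add(Mul(6, Pow(Rational(16, 5), -1)), -12) = Add(Mul(6, Rational(5, 16)), -12) = Add(Rational(15, 8), -12) = Rational(-81, 8))
Mul(Add(Function('m')(-115, q), 28509), Add(-21899, -16851)) = Mul(Add(Rational(-81, 8), 28509), Add(-21899, -16851)) = Mul(Rational(227991, 8), -38750) = Rational(-4417325625, 4)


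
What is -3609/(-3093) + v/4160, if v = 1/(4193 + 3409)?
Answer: 38044057991/32604673920 ≈ 1.1668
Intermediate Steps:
v = 1/7602 ≈ 0.00013154
-3609/(-3093) + v/4160 = -3609/(-3093) + (1/7602)/4160 = -3609*(-1/3093) + (1/7602)*(1/4160) = 1203/1031 + 1/31624320 = 38044057991/32604673920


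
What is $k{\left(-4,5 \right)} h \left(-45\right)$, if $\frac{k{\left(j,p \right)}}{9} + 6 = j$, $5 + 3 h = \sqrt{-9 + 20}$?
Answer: $-6750 + 1350 \sqrt{11} \approx -2272.6$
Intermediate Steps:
$h = - \frac{5}{3} + \frac{\sqrt{11}}{3}$ ($h = - \frac{5}{3} + \frac{\sqrt{-9 + 20}}{3} = - \frac{5}{3} + \frac{\sqrt{11}}{3} \approx -0.56112$)
$k{\left(j,p \right)} = -54 + 9 j$
$k{\left(-4,5 \right)} h \left(-45\right) = \left(-54 + 9 \left(-4\right)\right) \left(- \frac{5}{3} + \frac{\sqrt{11}}{3}\right) \left(-45\right) = \left(-54 - 36\right) \left(- \frac{5}{3} + \frac{\sqrt{11}}{3}\right) \left(-45\right) = - 90 \left(- \frac{5}{3} + \frac{\sqrt{11}}{3}\right) \left(-45\right) = \left(150 - 30 \sqrt{11}\right) \left(-45\right) = -6750 + 1350 \sqrt{11}$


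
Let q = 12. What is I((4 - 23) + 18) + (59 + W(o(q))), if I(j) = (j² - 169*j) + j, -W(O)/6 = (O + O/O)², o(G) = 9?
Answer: -372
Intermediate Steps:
W(O) = -6*(1 + O)² (W(O) = -6*(O + O/O)² = -6*(O + 1)² = -6*(1 + O)²)
I(j) = j² - 168*j
I((4 - 23) + 18) + (59 + W(o(q))) = ((4 - 23) + 18)*(-168 + ((4 - 23) + 18)) + (59 - 6*(1 + 9)²) = (-19 + 18)*(-168 + (-19 + 18)) + (59 - 6*10²) = -(-168 - 1) + (59 - 6*100) = -1*(-169) + (59 - 600) = 169 - 541 = -372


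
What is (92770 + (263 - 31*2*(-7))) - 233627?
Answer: -140160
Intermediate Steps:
(92770 + (263 - 31*2*(-7))) - 233627 = (92770 + (263 - 62*(-7))) - 233627 = (92770 + (263 + 434)) - 233627 = (92770 + 697) - 233627 = 93467 - 233627 = -140160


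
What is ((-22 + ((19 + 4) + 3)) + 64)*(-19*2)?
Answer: -2584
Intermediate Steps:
((-22 + ((19 + 4) + 3)) + 64)*(-19*2) = ((-22 + (23 + 3)) + 64)*(-38) = ((-22 + 26) + 64)*(-38) = (4 + 64)*(-38) = 68*(-38) = -2584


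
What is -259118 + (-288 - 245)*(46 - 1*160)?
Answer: -198356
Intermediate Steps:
-259118 + (-288 - 245)*(46 - 1*160) = -259118 - 533*(46 - 160) = -259118 - 533*(-114) = -259118 + 60762 = -198356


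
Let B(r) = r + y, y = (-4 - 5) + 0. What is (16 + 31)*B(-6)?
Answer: -705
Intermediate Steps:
y = -9 (y = -9 + 0 = -9)
B(r) = -9 + r (B(r) = r - 9 = -9 + r)
(16 + 31)*B(-6) = (16 + 31)*(-9 - 6) = 47*(-15) = -705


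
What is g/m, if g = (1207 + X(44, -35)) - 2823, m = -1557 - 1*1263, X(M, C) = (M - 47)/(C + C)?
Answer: 113117/197400 ≈ 0.57303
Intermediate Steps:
X(M, C) = (-47 + M)/(2*C) (X(M, C) = (-47 + M)/((2*C)) = (-47 + M)*(1/(2*C)) = (-47 + M)/(2*C))
m = -2820 (m = -1557 - 1263 = -2820)
g = -113117/70 (g = (1207 + (1/2)*(-47 + 44)/(-35)) - 2823 = (1207 + (1/2)*(-1/35)*(-3)) - 2823 = (1207 + 3/70) - 2823 = 84493/70 - 2823 = -113117/70 ≈ -1616.0)
g/m = -113117/70/(-2820) = -113117/70*(-1/2820) = 113117/197400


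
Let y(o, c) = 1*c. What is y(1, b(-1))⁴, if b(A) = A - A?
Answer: 0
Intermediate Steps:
b(A) = 0
y(o, c) = c
y(1, b(-1))⁴ = 0⁴ = 0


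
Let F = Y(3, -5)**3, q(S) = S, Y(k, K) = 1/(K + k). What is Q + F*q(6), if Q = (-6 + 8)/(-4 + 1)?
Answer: -17/12 ≈ -1.4167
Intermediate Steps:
Q = -2/3 (Q = 2/(-3) = 2*(-1/3) = -2/3 ≈ -0.66667)
F = -1/8 (F = (1/(-5 + 3))**3 = (1/(-2))**3 = (-1/2)**3 = -1/8 ≈ -0.12500)
Q + F*q(6) = -2/3 - 1/8*6 = -2/3 - 3/4 = -17/12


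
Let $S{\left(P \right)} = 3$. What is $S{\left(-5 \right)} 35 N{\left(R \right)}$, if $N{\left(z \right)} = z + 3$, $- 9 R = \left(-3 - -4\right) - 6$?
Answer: $\frac{1120}{3} \approx 373.33$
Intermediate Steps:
$R = \frac{5}{9}$ ($R = - \frac{\left(-3 - -4\right) - 6}{9} = - \frac{\left(-3 + 4\right) - 6}{9} = - \frac{1 - 6}{9} = \left(- \frac{1}{9}\right) \left(-5\right) = \frac{5}{9} \approx 0.55556$)
$N{\left(z \right)} = 3 + z$
$S{\left(-5 \right)} 35 N{\left(R \right)} = 3 \cdot 35 \left(3 + \frac{5}{9}\right) = 105 \cdot \frac{32}{9} = \frac{1120}{3}$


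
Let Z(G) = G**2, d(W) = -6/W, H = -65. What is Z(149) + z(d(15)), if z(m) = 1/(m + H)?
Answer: 7259722/327 ≈ 22201.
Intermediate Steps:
z(m) = 1/(-65 + m) (z(m) = 1/(m - 65) = 1/(-65 + m))
Z(149) + z(d(15)) = 149**2 + 1/(-65 - 6/15) = 22201 + 1/(-65 - 6*1/15) = 22201 + 1/(-65 - 2/5) = 22201 + 1/(-327/5) = 22201 - 5/327 = 7259722/327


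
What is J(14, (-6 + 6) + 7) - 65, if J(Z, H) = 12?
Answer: -53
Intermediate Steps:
J(14, (-6 + 6) + 7) - 65 = 12 - 65 = -53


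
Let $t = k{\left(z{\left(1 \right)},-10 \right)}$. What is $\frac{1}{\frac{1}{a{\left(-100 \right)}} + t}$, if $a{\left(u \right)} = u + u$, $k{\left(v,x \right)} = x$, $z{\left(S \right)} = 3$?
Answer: $- \frac{200}{2001} \approx -0.09995$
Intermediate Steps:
$a{\left(u \right)} = 2 u$
$t = -10$
$\frac{1}{\frac{1}{a{\left(-100 \right)}} + t} = \frac{1}{\frac{1}{2 \left(-100\right)} - 10} = \frac{1}{\frac{1}{-200} - 10} = \frac{1}{- \frac{1}{200} - 10} = \frac{1}{- \frac{2001}{200}} = - \frac{200}{2001}$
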